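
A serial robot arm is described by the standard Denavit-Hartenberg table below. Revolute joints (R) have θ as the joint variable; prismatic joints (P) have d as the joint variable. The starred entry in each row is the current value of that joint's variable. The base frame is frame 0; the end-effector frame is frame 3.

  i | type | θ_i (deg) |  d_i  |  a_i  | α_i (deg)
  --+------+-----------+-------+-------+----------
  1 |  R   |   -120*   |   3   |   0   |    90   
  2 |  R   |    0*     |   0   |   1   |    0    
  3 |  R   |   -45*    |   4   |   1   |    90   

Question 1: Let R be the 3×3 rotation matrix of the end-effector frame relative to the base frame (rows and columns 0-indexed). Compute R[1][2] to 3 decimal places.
0.612

End-effector z-axis (col 2 of R) = (0.3536,0.6124,-0.7071)
R[1][2] = 0.6124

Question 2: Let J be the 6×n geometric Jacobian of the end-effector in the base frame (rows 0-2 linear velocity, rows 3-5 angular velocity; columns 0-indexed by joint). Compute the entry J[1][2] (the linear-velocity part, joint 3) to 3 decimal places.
-0.612

axis z_2 = (-0.8660,0.5000,0.0000); lever o_n−o_2 = (-3.8177,1.3876,-0.7071)
cross product → J_v[:, 2] = (-0.3536,-0.6124,0.7071)
J_ω[:, 2] = z_2
entry J[1][2] = -0.6124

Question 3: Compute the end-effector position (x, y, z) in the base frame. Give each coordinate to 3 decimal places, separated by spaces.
-4.318 0.522 2.293

after link 1: o_1 = (0.0000, 0.0000, 3.0000)
after link 2: o_2 = (-0.5000, -0.8660, 3.0000)
after link 3: o_3 = (-4.3177, 0.5216, 2.2929)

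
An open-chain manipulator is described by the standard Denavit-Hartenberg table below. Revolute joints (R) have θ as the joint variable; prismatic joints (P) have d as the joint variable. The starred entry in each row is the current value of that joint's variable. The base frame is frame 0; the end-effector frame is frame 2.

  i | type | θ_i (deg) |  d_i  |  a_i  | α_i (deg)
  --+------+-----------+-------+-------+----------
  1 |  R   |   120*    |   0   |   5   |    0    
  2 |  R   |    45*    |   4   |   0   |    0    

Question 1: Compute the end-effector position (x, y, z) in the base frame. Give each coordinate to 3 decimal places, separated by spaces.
-2.500 4.330 4.000

after link 1: o_1 = (-2.5000, 4.3301, 0.0000)
after link 2: o_2 = (-2.5000, 4.3301, 4.0000)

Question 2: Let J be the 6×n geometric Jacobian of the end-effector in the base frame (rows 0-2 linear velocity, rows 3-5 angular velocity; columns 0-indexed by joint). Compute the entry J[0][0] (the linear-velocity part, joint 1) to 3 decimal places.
-4.330

axis z_0 = ẑ; lever o_n−o_0 = (-2.5000,4.3301,4.0000)
cross product → J_v[:, 0] = (-4.3301,-2.5000,0.0000)
J_ω[:, 0] = z_0
entry J[0][0] = -4.3301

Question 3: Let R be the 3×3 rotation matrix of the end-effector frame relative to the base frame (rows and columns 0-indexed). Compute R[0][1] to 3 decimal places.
-0.259

End-effector y-axis (col 1 of R) = (-0.2588,-0.9659,0.0000)
R[0][1] = -0.2588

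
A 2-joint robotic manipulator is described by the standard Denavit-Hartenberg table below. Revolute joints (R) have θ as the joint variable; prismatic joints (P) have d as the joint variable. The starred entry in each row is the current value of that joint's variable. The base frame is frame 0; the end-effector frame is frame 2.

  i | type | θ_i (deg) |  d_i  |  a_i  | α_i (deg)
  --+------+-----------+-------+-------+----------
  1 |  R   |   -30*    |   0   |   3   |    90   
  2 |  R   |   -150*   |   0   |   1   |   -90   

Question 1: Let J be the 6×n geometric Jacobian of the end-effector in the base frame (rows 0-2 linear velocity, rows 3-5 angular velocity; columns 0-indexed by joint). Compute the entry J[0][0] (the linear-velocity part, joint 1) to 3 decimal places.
1.067

axis z_0 = ẑ; lever o_n−o_0 = (1.8481,-1.0670,-0.5000)
cross product → J_v[:, 0] = (1.0670,1.8481,-0.0000)
J_ω[:, 0] = z_0
entry J[0][0] = 1.0670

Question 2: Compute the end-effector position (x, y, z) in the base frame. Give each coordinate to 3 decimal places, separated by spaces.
1.848 -1.067 -0.500

after link 1: o_1 = (2.5981, -1.5000, 0.0000)
after link 2: o_2 = (1.8481, -1.0670, -0.5000)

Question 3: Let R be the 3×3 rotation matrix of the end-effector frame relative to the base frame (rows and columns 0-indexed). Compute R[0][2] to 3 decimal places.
0.433

End-effector z-axis (col 2 of R) = (0.4330,-0.2500,-0.8660)
R[0][2] = 0.4330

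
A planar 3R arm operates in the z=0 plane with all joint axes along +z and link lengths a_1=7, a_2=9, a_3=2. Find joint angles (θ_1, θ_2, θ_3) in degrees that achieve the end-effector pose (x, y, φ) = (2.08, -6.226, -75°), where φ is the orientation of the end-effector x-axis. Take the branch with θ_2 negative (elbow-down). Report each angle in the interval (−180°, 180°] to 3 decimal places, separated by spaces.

wrist centre = target − a_3·(cos φ, sin φ) = (1.5624, -4.2941)
cos θ_2 = (20.8807−7²−9²)/(2·7·9) = -0.8660; θ_2 = -150.0001° (elbow-down)
β = atan2(-4.2941,1.5624) = -70.0068°; ψ = atan2(-4.5000,-0.7942) = -100.0095°
θ_1 = β − ψ = 30.0026°
θ_3 = φ − θ_1 − θ_2 = 44.9975° (wrapped to (-180°,180°])

30.003 -150.000 44.997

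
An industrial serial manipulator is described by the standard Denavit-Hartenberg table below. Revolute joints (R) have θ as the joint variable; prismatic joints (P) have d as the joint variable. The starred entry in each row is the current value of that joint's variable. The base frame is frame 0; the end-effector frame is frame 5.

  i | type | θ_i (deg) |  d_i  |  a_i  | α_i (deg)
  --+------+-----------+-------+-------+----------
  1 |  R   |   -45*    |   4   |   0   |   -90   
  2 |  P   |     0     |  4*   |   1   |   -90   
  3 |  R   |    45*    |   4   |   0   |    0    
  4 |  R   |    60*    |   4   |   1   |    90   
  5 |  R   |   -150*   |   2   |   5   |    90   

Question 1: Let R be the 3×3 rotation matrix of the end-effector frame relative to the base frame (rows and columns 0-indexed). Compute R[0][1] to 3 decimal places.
End-effector y-axis (col 1 of R) = (0.5000,-0.8660,-0.0000)
R[0][1] = 0.5000

0.500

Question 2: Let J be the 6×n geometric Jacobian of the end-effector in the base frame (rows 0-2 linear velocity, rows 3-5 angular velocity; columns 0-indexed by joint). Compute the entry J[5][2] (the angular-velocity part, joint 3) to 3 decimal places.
-1.000

axis z_2 = (0.0000,0.0000,-1.0000); lever o_n−o_2 = (3.8840,-0.0670,-5.5000)
cross product → J_v[:, 2] = (-0.0670,-3.8840,-0.0000)
J_ω[:, 2] = z_2
entry J[5][2] = -1.0000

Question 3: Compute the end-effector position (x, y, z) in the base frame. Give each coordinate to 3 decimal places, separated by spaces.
after link 1: o_1 = (0.0000, 0.0000, 4.0000)
after link 2: o_2 = (3.5355, 2.1213, 4.0000)
after link 3: o_3 = (3.5355, 2.1213, 0.0000)
after link 4: o_4 = (2.6695, 1.6213, -4.0000)
after link 5: o_5 = (7.4195, 2.0543, -1.5000)

7.420 2.054 -1.500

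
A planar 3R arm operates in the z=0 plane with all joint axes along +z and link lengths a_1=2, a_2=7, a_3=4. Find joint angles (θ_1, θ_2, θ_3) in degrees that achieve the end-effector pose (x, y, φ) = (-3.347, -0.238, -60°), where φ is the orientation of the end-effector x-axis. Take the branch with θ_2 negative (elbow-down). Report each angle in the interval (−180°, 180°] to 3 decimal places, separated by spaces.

-107.202 -120.004 167.206

wrist centre = target − a_3·(cos φ, sin φ) = (-5.3470, 3.2261)
cos θ_2 = (38.9981−2²−7²)/(2·2·7) = -0.5001; θ_2 = -120.0044° (elbow-down)
β = atan2(3.2261,-5.3470) = 148.8954°; ψ = atan2(-6.0619,-1.5005) = -103.9026°
θ_1 = β − ψ = 252.7980°
θ_3 = φ − θ_1 − θ_2 = 167.2064° (wrapped to (-180°,180°])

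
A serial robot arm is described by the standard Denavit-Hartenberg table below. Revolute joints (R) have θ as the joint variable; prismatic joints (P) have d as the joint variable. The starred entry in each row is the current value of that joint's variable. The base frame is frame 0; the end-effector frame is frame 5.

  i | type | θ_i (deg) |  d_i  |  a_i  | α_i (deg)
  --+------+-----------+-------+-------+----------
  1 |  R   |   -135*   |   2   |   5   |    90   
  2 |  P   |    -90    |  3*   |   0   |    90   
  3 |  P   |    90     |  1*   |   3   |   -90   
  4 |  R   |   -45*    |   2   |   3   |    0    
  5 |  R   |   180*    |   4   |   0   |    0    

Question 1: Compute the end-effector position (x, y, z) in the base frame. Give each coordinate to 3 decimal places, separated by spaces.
after link 1: o_1 = (-3.5355, -3.5355, 2.0000)
after link 2: o_2 = (-5.6569, -1.4142, 2.0000)
after link 3: o_3 = (-7.0711, 1.4142, 2.0000)
after link 4: o_4 = (-7.0711, 4.4142, 4.0000)
after link 5: o_5 = (-7.0711, 4.4142, 8.0000)

-7.071 4.414 8.000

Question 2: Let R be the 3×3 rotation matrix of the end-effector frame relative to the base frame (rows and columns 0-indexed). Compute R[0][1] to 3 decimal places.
End-effector y-axis (col 1 of R) = (1.0000,0.0000,-0.0000)
R[0][1] = 1.0000

1.000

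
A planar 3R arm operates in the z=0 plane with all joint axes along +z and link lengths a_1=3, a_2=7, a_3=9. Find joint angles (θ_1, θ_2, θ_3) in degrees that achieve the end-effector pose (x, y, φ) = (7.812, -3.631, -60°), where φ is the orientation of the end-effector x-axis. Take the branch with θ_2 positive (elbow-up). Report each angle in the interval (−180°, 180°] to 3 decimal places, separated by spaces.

-60.003 134.999 -134.997

wrist centre = target − a_3·(cos φ, sin φ) = (3.3120, 4.1632)
cos θ_2 = (28.3018−3²−7²)/(2·3·7) = -0.7071; θ_2 = 134.9994° (elbow-up)
β = atan2(4.1632,3.3120) = 51.4965°; ψ = atan2(4.9498,-1.9497) = 111.4992°
θ_1 = β − ψ = -60.0027°
θ_3 = φ − θ_1 − θ_2 = -134.9967° (wrapped to (-180°,180°])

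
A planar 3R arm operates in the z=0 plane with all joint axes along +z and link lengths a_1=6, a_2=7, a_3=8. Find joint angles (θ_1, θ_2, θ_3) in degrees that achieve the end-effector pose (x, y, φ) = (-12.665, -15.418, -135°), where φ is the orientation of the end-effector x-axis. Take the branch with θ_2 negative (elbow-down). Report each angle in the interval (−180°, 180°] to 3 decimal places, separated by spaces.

wrist centre = target − a_3·(cos φ, sin φ) = (-7.0081, -9.7611)
cos θ_2 = (144.3941−6²−7²)/(2·6·7) = 0.7071; θ_2 = -45.0028° (elbow-down)
β = atan2(-9.7611,-7.0081) = -125.6770°; ψ = atan2(-4.9500,10.9495) = -24.3265°
θ_1 = β − ψ = -101.3505°
θ_3 = φ − θ_1 − θ_2 = 11.3533° (wrapped to (-180°,180°])

-101.350 -45.003 11.353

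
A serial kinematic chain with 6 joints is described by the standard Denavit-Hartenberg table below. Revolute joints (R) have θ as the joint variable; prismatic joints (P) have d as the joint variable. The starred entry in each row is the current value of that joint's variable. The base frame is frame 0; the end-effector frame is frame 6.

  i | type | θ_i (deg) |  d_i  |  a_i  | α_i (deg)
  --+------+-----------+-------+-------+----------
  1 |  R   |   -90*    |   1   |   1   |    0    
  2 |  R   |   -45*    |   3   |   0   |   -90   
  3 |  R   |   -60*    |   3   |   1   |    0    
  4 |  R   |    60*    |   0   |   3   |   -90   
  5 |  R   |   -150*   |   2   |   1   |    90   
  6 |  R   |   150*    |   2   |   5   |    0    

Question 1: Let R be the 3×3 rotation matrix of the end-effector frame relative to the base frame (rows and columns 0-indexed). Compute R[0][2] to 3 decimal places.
End-effector z-axis (col 2 of R) = (-0.2588,0.9659,-0.0000)
R[0][2] = -0.2588

-0.259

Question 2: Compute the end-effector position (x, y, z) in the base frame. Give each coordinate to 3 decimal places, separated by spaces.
-4.088 -4.526 0.366

after link 1: o_1 = (0.0000, -1.0000, 1.0000)
after link 2: o_2 = (0.0000, -1.0000, 4.0000)
after link 3: o_3 = (1.7678, -3.4749, 4.8660)
after link 4: o_4 = (-0.3536, -5.5962, 4.8660)
after link 5: o_5 = (0.6124, -5.3374, 2.8660)
after link 6: o_6 = (-4.0878, -4.5262, 0.3660)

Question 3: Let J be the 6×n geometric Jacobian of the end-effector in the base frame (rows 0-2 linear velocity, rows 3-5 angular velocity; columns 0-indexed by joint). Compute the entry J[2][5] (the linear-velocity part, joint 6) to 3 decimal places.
4.330

axis z_5 = (-0.2588,0.9659,-0.0000); lever o_n−o_5 = (-4.7002,0.8111,-2.5000)
cross product → J_v[:, 5] = (-2.4148,-0.6470,4.3301)
J_ω[:, 5] = z_5
entry J[2][5] = 4.3301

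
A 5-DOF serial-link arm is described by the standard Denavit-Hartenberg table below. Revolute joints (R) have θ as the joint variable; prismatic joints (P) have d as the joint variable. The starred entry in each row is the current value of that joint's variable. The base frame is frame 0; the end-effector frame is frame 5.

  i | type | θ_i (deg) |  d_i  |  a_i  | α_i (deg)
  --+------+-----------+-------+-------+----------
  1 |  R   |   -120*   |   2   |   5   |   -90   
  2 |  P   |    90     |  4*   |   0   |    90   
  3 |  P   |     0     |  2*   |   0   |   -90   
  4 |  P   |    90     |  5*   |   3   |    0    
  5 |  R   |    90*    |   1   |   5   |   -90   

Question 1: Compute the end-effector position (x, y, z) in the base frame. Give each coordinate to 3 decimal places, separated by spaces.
after link 1: o_1 = (-2.5000, -4.3301, 2.0000)
after link 2: o_2 = (0.9641, -6.3301, 2.0000)
after link 3: o_3 = (-0.0359, -8.0622, 2.0000)
after link 4: o_4 = (5.7942, -7.9641, 2.0000)
after link 5: o_5 = (6.6603, -8.4641, 7.0000)

6.660 -8.464 7.000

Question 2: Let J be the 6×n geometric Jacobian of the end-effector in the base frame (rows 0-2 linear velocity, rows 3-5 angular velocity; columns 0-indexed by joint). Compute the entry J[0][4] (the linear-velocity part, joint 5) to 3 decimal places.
axis z_4 = (0.8660,-0.5000,0.0000); lever o_n−o_4 = (0.8660,-0.5000,5.0000)
cross product → J_v[:, 4] = (-2.5000,-4.3301,0.0000)
J_ω[:, 4] = z_4
entry J[0][4] = -2.5000

-2.500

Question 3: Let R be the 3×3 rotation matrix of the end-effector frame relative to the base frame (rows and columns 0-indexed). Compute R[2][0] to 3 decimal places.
1.000

End-effector x-axis (col 0 of R) = (0.0000,0.0000,1.0000)
R[2][0] = 1.0000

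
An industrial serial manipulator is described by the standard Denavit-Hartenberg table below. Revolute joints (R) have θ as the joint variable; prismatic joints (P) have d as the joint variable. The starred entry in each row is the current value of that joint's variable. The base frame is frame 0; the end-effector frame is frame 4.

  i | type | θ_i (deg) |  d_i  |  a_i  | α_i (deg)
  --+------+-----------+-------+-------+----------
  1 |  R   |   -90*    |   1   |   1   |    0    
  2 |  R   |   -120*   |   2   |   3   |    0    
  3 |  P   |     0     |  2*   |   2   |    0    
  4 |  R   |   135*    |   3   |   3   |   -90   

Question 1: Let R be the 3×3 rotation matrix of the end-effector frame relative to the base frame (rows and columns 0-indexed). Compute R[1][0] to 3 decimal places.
End-effector x-axis (col 0 of R) = (0.2588,-0.9659,0.0000)
R[1][0] = -0.9659

-0.966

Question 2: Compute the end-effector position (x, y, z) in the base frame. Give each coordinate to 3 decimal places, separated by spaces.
after link 1: o_1 = (0.0000, -1.0000, 1.0000)
after link 2: o_2 = (-2.5981, 0.5000, 3.0000)
after link 3: o_3 = (-4.3301, 1.5000, 5.0000)
after link 4: o_4 = (-3.5537, -1.3978, 8.0000)

-3.554 -1.398 8.000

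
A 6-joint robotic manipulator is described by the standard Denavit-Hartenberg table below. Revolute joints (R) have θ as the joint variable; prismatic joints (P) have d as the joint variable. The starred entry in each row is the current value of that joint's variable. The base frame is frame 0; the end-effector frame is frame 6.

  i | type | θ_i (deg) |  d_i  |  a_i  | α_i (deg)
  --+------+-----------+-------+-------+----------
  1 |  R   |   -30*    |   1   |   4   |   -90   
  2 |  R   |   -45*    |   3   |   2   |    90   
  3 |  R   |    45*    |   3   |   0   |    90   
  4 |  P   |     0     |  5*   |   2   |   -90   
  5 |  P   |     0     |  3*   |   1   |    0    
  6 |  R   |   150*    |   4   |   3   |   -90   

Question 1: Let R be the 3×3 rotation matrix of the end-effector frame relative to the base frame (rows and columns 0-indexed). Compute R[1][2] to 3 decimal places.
-0.928

End-effector z-axis (col 2 of R) = (-0.3245,-0.9280,0.1830)
R[1][2] = -0.9280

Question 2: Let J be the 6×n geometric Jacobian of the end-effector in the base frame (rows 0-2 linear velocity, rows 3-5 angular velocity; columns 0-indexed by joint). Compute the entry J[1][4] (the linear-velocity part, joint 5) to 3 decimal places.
0.354

prismatic axis z_4 = (-0.6124,0.3536,0.7071)
J_v[:, 4] = z_4; J_ω[:, 4] = (0,0,0)
entry J[1][4] = 0.3536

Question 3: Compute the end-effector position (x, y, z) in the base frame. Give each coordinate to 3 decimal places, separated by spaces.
0.659 0.554 11.436

after link 1: o_1 = (3.4641, -2.0000, 1.0000)
after link 2: o_2 = (6.1888, -0.1090, 2.4142)
after link 3: o_3 = (4.3517, 0.9516, 4.5355)
after link 4: o_4 = (6.3222, -2.6355, 8.0355)
after link 5: o_5 = (5.2716, -1.2125, 10.6569)
after link 6: o_6 = (0.6594, 0.5538, 11.4362)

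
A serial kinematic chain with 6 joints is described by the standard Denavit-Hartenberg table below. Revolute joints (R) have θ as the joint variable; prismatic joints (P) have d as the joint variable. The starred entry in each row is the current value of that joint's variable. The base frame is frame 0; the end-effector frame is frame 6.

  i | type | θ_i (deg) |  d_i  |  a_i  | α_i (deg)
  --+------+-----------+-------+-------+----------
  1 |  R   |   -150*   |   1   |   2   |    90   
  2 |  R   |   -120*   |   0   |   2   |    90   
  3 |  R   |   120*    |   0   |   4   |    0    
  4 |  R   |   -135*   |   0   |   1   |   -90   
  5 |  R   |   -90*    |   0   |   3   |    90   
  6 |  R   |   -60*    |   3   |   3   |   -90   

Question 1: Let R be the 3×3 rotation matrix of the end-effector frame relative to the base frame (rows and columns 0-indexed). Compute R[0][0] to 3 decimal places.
End-effector x-axis (col 0 of R) = (0.6962,-0.5640,0.4441)
R[0][0] = 0.6962

0.696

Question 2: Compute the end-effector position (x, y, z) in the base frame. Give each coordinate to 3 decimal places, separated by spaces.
after link 1: o_1 = (-1.7321, -1.0000, 1.0000)
after link 2: o_2 = (-0.8660, -0.5000, -0.7321)
after link 3: o_3 = (-3.4641, 2.0000, 1.0000)
after link 4: o_4 = (-2.9164, 2.0173, 0.1635)
after link 5: o_5 = (-0.6664, 3.3164, 1.6635)
after link 6: o_6 = (-0.2208, 1.5724, 5.5054)

-0.221 1.572 5.505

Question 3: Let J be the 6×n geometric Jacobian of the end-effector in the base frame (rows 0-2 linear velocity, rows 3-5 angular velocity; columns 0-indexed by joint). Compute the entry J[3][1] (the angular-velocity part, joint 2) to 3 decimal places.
-0.500

axis z_1 = (-0.5000,0.8660,0.0000); lever o_n−o_1 = (1.5112,2.5724,4.5054)
cross product → J_v[:, 1] = (3.9018,2.2527,-2.5950)
J_ω[:, 1] = z_1
entry J[3][1] = -0.5000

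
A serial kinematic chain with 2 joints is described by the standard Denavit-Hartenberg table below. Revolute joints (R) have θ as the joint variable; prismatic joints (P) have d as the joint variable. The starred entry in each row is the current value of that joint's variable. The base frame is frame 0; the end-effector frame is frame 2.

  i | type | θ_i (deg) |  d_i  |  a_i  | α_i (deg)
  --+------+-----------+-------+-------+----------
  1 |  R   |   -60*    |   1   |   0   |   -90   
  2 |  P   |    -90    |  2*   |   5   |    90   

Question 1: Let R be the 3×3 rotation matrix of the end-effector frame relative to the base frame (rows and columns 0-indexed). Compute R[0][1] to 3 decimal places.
0.866

End-effector y-axis (col 1 of R) = (0.8660,0.5000,0.0000)
R[0][1] = 0.8660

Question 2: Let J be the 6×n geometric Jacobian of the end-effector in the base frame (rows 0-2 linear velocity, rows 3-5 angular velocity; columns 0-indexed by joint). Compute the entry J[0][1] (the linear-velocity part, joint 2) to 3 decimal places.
0.866

prismatic axis z_1 = (0.8660,0.5000,0.0000)
J_v[:, 1] = z_1; J_ω[:, 1] = (0,0,0)
entry J[0][1] = 0.8660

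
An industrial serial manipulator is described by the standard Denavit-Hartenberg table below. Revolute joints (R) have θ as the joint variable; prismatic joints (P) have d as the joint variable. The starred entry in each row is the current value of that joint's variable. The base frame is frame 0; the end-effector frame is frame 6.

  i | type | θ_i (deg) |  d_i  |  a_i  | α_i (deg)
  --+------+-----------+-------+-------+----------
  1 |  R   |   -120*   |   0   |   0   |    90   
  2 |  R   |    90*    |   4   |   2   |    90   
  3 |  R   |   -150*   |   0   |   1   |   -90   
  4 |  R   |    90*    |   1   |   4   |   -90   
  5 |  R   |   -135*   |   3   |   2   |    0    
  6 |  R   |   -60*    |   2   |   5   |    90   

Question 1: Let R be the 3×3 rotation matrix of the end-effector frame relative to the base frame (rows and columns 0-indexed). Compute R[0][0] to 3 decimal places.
-0.677

End-effector x-axis (col 0 of R) = (-0.6771,-0.7244,-0.1294)
R[0][0] = -0.6771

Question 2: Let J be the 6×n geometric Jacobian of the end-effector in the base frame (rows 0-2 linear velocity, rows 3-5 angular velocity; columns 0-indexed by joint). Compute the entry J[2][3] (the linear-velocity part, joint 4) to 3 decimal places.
-1.943

axis z_3 = (0.7500,-0.4330,0.5000); lever o_n−o_3 = (-2.4469,-1.1783,4.8902)
cross product → J_v[:, 3] = (-1.5284,-4.8911,-1.9432)
J_ω[:, 3] = z_3
entry J[2][3] = -1.9432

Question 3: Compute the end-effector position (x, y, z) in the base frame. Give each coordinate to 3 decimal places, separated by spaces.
after link 1: o_1 = (0.0000, 0.0000, 0.0000)
after link 2: o_2 = (-3.4641, 2.0000, 2.0000)
after link 3: o_3 = (-3.0311, 1.7500, 1.1340)
after link 4: o_4 = (-0.2811, 4.7811, 1.6340)
after link 5: o_5 = (-1.2266, 3.6940, 4.9392)
after link 6: o_6 = (-5.4780, 0.5717, 6.0242)

-5.478 0.572 6.024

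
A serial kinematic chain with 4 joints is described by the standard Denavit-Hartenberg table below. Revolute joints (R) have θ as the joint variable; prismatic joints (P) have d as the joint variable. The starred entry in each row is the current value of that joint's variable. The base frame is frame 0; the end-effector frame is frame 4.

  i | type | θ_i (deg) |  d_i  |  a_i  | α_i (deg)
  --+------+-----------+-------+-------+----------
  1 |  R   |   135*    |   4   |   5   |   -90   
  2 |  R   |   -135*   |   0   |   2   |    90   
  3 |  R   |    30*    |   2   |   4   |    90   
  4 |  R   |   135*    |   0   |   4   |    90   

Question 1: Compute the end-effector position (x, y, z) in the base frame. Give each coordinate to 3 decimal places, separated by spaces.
after link 1: o_1 = (-3.5355, 3.5355, 4.0000)
after link 2: o_2 = (-2.5355, 2.5355, 5.4142)
after link 3: o_3 = (-1.2177, -1.6107, 6.4495)
after link 4: o_4 = (-0.0282, -0.8002, 2.7174)

-0.028 -0.800 2.717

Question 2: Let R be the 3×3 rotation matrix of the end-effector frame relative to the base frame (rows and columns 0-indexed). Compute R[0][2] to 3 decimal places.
0.410

End-effector z-axis (col 2 of R) = (0.4097,-0.9097,-0.0670)
R[0][2] = 0.4097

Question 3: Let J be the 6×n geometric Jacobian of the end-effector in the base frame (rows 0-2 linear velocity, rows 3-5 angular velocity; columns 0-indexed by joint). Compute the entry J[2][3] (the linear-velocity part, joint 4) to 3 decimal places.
0.268

axis z_3 = (0.8624,0.3624,0.3536); lever o_n−o_3 = (1.1895,0.8105,-3.7321)
cross product → J_v[:, 3] = (-1.6390,3.6390,0.2679)
J_ω[:, 3] = z_3
entry J[2][3] = 0.2679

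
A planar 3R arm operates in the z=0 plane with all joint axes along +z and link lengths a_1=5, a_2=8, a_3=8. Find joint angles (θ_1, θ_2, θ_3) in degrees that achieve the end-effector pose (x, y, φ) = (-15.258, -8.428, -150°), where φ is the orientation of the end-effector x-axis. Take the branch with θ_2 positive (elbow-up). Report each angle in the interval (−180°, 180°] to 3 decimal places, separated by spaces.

wrist centre = target − a_3·(cos φ, sin φ) = (-8.3298, -4.4280)
cos θ_2 = (88.9927−5²−8²)/(2·5·8) = -0.0001; θ_2 = 90.0052° (elbow-up)
β = atan2(-4.4280,-8.3298) = -152.0055°; ψ = atan2(8.0000,4.9993) = 57.9984°
θ_1 = β − ψ = -210.0039°
θ_3 = φ − θ_1 − θ_2 = -30.0013° (wrapped to (-180°,180°])

149.996 90.005 -30.001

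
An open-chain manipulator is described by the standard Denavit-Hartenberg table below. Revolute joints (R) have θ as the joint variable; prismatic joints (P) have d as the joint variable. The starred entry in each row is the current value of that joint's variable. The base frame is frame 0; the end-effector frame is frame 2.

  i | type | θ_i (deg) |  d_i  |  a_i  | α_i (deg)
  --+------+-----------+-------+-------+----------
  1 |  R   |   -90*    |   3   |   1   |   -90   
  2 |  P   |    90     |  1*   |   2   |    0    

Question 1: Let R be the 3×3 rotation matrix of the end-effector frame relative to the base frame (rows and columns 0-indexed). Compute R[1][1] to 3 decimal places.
End-effector y-axis (col 1 of R) = (-0.0000,1.0000,-0.0000)
R[1][1] = 1.0000

1.000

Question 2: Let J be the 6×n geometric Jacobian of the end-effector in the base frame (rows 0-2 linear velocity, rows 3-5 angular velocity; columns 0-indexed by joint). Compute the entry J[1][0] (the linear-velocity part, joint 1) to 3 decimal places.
axis z_0 = ẑ; lever o_n−o_0 = (1.0000,-1.0000,1.0000)
cross product → J_v[:, 0] = (1.0000,1.0000,-0.0000)
J_ω[:, 0] = z_0
entry J[1][0] = 1.0000

1.000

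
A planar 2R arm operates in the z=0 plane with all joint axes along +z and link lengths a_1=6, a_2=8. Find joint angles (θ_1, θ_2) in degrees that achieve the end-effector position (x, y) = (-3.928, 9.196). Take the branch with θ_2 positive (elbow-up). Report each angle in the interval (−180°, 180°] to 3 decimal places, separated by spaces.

59.998 90.003

cos θ_2 = (99.9956−6²−8²)/(2·6·8) = -0.0000; θ_2 = 90.0026° (elbow-up)
β = atan2(9.1960,-3.9280) = 113.1294°; ψ = atan2(8.0000,5.9996) = 53.1318°
θ_1 = β − ψ = 59.9976°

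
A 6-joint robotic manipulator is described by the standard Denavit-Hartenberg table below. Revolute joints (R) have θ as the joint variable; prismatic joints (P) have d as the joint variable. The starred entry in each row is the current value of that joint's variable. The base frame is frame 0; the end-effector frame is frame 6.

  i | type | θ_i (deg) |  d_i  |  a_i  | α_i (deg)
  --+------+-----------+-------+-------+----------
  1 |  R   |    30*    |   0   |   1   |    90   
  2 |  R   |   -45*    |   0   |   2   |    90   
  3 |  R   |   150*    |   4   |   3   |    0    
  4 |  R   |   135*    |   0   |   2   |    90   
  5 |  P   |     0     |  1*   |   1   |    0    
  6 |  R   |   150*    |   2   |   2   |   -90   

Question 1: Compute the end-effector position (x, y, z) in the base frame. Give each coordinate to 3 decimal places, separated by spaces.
-4.386 -1.954 -1.296

after link 1: o_1 = (0.8660, 0.5000, 0.0000)
after link 2: o_2 = (2.0908, 1.2071, -1.4142)
after link 3: o_3 = (-1.1997, -2.4247, -2.4055)
after link 4: o_4 = (-1.8486, -0.5687, -2.7715)
after link 5: o_5 = (-2.8940, 0.2420, -2.2715)
after link 6: o_6 = (-4.3862, -1.9537, -1.2956)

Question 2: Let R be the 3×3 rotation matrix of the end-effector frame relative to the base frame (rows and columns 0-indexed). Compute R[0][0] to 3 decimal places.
End-effector x-axis (col 0 of R) = (-0.0252,-0.9805,-0.1951)
R[0][0] = -0.0252

-0.025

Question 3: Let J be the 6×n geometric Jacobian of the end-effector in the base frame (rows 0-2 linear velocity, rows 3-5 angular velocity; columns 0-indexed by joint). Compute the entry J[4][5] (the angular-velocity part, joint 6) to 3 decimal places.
axis z_5 = (-0.7209,-0.1174,0.6830); lever o_n−o_5 = (-1.4922,-2.1957,0.9759)
cross product → J_v[:, 5] = (1.3851,-0.3157,1.4078)
J_ω[:, 5] = z_5
entry J[4][5] = -0.1174

-0.117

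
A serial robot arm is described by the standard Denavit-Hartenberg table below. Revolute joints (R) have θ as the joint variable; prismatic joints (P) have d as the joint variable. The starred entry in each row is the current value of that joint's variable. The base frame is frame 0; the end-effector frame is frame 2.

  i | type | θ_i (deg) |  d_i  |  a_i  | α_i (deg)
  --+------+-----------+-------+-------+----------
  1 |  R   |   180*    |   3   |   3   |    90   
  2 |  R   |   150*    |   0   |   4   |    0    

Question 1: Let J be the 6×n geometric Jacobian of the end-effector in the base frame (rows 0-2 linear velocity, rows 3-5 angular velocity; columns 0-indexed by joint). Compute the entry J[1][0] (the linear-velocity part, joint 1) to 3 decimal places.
axis z_0 = ẑ; lever o_n−o_0 = (0.4641,-0.0000,5.0000)
cross product → J_v[:, 0] = (0.0000,0.4641,-0.0000)
J_ω[:, 0] = z_0
entry J[1][0] = 0.4641

0.464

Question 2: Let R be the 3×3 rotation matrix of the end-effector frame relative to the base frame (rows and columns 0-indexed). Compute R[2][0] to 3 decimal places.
End-effector x-axis (col 0 of R) = (0.8660,-0.0000,0.5000)
R[2][0] = 0.5000

0.500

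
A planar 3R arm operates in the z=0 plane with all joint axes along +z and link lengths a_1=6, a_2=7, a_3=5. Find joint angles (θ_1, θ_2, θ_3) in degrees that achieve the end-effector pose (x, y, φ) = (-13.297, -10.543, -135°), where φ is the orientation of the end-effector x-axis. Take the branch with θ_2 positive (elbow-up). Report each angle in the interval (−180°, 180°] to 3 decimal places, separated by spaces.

-168.655 45.006 -11.351

wrist centre = target − a_3·(cos φ, sin φ) = (-9.7615, -7.0075)
cos θ_2 = (144.3908−6²−7²)/(2·6·7) = 0.7070; θ_2 = 45.0059° (elbow-up)
β = atan2(-7.0075,-9.7615) = -144.3266°; ψ = atan2(4.9503,10.9492) = 24.3282°
θ_1 = β − ψ = -168.6548°
θ_3 = φ − θ_1 − θ_2 = -11.3512° (wrapped to (-180°,180°])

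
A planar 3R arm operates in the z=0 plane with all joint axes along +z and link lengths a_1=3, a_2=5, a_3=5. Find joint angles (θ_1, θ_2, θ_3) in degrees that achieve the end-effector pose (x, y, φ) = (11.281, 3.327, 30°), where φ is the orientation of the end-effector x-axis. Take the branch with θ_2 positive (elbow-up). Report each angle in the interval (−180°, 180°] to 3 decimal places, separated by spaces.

-31.430 60.003 1.427

wrist centre = target − a_3·(cos φ, sin φ) = (6.9509, 0.8270)
cos θ_2 = (48.9986−3²−5²)/(2·3·5) = 0.5000; θ_2 = 60.0032° (elbow-up)
β = atan2(0.8270,6.9509) = 6.7850°; ψ = atan2(4.3303,5.4998) = 38.2153°
θ_1 = β − ψ = -31.4303°
θ_3 = φ − θ_1 − θ_2 = 1.4271° (wrapped to (-180°,180°])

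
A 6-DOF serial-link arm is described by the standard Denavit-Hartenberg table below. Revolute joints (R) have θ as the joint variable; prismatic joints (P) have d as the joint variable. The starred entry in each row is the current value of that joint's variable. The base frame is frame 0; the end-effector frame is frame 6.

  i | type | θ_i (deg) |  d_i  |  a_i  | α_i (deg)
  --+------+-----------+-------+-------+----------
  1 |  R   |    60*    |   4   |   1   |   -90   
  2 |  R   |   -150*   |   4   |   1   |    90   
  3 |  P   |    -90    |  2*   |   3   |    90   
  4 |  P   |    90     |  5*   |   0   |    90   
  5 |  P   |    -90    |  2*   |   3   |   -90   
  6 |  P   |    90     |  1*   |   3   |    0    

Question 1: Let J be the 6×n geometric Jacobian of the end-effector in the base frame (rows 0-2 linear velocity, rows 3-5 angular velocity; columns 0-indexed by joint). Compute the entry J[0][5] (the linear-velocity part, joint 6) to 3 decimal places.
-0.250

prismatic axis z_5 = (-0.2500,-0.4330,-0.8660)
J_v[:, 5] = z_5; J_ω[:, 5] = (0,0,0)
entry J[0][5] = -0.2500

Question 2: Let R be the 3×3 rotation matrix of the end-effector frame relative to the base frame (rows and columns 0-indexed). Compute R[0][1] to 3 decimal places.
End-effector y-axis (col 1 of R) = (0.4330,0.7500,-0.5000)
R[0][1] = 0.4330

0.433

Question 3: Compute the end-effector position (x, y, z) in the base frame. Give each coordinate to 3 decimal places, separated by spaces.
after link 1: o_1 = (0.5000, 0.8660, 4.0000)
after link 2: o_2 = (-3.3971, 2.1160, 4.5000)
after link 3: o_3 = (-1.2990, -0.2500, 2.7679)
after link 4: o_4 = (0.8660, 3.5000, 0.2679)
after link 5: o_5 = (1.2990, 0.2500, 1.7679)
after link 6: o_6 = (-1.5490, 1.3170, 0.9019)

-1.549 1.317 0.902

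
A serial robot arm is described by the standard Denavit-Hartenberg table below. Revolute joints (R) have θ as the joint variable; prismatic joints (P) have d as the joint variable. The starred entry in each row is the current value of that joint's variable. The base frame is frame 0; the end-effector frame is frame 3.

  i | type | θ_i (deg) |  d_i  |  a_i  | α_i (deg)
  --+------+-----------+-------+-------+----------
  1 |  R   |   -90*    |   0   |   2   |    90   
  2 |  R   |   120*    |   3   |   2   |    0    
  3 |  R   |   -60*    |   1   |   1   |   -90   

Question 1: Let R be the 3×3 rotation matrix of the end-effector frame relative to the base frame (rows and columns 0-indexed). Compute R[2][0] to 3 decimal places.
End-effector x-axis (col 0 of R) = (0.0000,-0.5000,0.8660)
R[2][0] = 0.8660

0.866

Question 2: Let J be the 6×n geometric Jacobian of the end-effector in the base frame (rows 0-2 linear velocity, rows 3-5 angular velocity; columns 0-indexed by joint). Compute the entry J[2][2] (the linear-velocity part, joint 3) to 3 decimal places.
0.500

axis z_2 = (-1.0000,-0.0000,0.0000); lever o_n−o_2 = (-1.0000,-0.5000,0.8660)
cross product → J_v[:, 2] = (-0.0000,0.8660,0.5000)
J_ω[:, 2] = z_2
entry J[2][2] = 0.5000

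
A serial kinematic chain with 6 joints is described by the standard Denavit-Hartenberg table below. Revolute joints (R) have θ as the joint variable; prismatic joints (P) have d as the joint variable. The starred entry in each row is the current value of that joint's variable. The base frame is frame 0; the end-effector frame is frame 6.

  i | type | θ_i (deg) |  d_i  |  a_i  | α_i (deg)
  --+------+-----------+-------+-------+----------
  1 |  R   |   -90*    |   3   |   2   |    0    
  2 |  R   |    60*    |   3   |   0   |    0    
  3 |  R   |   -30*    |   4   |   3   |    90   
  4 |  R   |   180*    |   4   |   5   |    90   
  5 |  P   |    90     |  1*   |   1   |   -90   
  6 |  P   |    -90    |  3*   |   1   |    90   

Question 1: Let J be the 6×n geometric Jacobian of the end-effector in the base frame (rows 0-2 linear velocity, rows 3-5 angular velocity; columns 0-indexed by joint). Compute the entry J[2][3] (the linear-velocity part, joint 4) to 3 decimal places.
-2.000

axis z_3 = (-0.8660,-0.5000,0.0000); lever o_n−o_3 = (-5.3301,-0.7679,2.0000)
cross product → J_v[:, 3] = (-1.0000,1.7321,-2.0000)
J_ω[:, 3] = z_3
entry J[2][3] = -2.0000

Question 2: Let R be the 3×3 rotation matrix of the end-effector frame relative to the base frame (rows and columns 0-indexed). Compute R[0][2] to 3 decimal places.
0.866

End-effector z-axis (col 2 of R) = (0.8660,0.5000,0.0000)
R[0][2] = 0.8660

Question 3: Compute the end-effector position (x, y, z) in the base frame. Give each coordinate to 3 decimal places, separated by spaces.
after link 1: o_1 = (0.0000, -2.0000, 3.0000)
after link 2: o_2 = (0.0000, -2.0000, 6.0000)
after link 3: o_3 = (1.5000, -4.5981, 10.0000)
after link 4: o_4 = (-4.4641, -2.2679, 10.0000)
after link 5: o_5 = (-5.3301, -2.7679, 11.0000)
after link 6: o_6 = (-3.8301, -5.3660, 12.0000)

-3.830 -5.366 12.000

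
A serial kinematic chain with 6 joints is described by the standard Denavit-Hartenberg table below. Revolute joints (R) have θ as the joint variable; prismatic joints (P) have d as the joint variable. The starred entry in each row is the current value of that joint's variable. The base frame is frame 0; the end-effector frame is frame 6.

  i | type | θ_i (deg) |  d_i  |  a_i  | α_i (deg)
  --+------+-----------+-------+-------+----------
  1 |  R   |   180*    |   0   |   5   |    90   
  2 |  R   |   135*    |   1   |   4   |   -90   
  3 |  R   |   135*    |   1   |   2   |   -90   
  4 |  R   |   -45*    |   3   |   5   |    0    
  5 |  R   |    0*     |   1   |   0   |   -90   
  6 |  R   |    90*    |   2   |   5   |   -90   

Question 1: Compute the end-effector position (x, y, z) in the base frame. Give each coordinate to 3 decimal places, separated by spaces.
-2.939 -4.621 -2.354

after link 1: o_1 = (-5.0000, 0.0000, 0.0000)
after link 2: o_2 = (-2.1716, 1.0000, 2.8284)
after link 3: o_3 = (-2.4645, -0.4142, 1.1213)
after link 4: o_4 = (-3.2322, -0.7929, -4.6464)
after link 5: o_5 = (-3.7322, -0.0858, -5.1464)
after link 6: o_6 = (-2.9393, -4.6213, -2.3536)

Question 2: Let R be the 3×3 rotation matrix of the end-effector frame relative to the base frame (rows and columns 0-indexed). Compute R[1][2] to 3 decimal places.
End-effector z-axis (col 2 of R) = (-0.1464,0.5000,0.8536)
R[1][2] = 0.5000

0.500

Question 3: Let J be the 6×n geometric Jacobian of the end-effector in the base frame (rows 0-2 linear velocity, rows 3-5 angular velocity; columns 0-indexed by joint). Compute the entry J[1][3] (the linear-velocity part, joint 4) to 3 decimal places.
-1.500

axis z_3 = (-0.5000,0.7071,-0.5000); lever o_n−o_3 = (-0.4749,-4.2071,-3.4749)
cross product → J_v[:, 3] = (-4.5607,-1.5000,2.4393)
J_ω[:, 3] = z_3
entry J[1][3] = -1.5000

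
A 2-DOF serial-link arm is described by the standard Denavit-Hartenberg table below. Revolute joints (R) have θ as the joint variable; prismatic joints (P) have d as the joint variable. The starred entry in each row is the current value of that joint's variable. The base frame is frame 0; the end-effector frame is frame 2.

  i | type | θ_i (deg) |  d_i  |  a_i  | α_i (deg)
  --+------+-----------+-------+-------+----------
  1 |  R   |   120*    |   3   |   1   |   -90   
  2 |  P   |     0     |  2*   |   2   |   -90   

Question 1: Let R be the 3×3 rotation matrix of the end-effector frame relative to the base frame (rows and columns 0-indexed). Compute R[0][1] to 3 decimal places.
End-effector y-axis (col 1 of R) = (0.8660,0.5000,-0.0000)
R[0][1] = 0.8660

0.866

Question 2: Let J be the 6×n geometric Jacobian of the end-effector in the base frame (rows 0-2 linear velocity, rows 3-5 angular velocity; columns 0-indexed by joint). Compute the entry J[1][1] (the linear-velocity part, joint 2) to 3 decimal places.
prismatic axis z_1 = (-0.8660,-0.5000,0.0000)
J_v[:, 1] = z_1; J_ω[:, 1] = (0,0,0)
entry J[1][1] = -0.5000

-0.500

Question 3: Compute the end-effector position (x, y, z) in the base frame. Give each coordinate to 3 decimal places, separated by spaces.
after link 1: o_1 = (-0.5000, 0.8660, 3.0000)
after link 2: o_2 = (-3.2321, 1.5981, 3.0000)

-3.232 1.598 3.000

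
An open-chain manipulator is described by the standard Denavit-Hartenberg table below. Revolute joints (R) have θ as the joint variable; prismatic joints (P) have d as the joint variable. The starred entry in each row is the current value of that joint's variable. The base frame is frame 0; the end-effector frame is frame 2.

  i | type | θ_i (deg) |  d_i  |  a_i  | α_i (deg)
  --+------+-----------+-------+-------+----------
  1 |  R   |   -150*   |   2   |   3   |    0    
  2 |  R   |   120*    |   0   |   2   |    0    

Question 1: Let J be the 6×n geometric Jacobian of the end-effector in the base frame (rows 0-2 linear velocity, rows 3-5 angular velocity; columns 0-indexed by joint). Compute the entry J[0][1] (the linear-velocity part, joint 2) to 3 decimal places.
axis z_1 = (0.0000,0.0000,1.0000); lever o_n−o_1 = (1.7321,-1.0000,0.0000)
cross product → J_v[:, 1] = (1.0000,1.7321,-0.0000)
J_ω[:, 1] = z_1
entry J[0][1] = 1.0000

1.000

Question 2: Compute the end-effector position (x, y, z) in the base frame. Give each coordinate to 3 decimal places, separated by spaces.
-0.866 -2.500 2.000

after link 1: o_1 = (-2.5981, -1.5000, 2.0000)
after link 2: o_2 = (-0.8660, -2.5000, 2.0000)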